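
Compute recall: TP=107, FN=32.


Recall = TP/(TP+FN)
= 107/(107+32)
= 107/139 = 76.98%

76.98%


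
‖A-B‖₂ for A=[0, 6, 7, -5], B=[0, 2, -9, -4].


d = √((0-0)² + (6-2)² + (7+ 9)² + (-5+ 4)²)
  = √(0 + 16 + 256 + 1)
  = √273 = 16.5227

16.5227


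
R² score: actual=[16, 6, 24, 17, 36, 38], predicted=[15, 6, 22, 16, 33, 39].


ȳ = 22.8333
SS_res = Σ(y-ŷ)² = 16
SS_tot = Σ(y-ȳ)² = 768.83
R² = 1 - SS_res/SS_tot = 1 - 0.0208 = 0.9792

0.9792


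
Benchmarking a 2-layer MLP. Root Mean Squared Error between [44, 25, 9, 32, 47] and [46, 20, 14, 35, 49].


MSE = 67/5 = 13.4
RMSE = √(67/5) = 3.6606

3.6606


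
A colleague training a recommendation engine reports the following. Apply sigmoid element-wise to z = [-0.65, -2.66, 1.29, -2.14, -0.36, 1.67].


σ(-0.65) = 1/(1+e^0.65) = 0.343
σ(-2.66) = 1/(1+e^2.66) = 0.0654
σ(1.29) = 1/(1+e^-1.29) = 0.7841
σ(-2.14) = 1/(1+e^2.14) = 0.1053
σ(-0.36) = 1/(1+e^0.36) = 0.411
σ(1.67) = 1/(1+e^-1.67) = 0.8416
result = [0.343, 0.0654, 0.7841, 0.1053, 0.411, 0.8416]

[0.343, 0.0654, 0.7841, 0.1053, 0.411, 0.8416]


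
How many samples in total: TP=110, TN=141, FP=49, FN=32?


Total = TP + TN + FP + FN
= 110 + 141 + 49 + 32
= 332
(Predicted positive: 159, predicted negative: 173)

332


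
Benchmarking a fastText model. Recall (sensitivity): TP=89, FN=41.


Recall = TP/(TP+FN)
= 89/(89+41)
= 89/130 = 68.46%

68.46%


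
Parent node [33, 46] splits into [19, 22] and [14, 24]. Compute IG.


Parent = [33, 46], H_parent = 0.9804
H_left = 0.9961 (n=41), H_right = 0.9495 (n=38)
H_children = (41/79)·0.9961 + (38/79)·0.9495 = 0.9737
IG = 0.9804 - 0.9737 = 0.0067

0.0067


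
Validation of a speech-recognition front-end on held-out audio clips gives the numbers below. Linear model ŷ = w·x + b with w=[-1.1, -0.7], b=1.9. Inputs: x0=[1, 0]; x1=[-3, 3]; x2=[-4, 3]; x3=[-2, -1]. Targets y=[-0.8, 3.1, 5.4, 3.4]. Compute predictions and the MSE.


ŷ0 = (-1.1)·(1) + (-0.7)·(0) + 1.9 = 0.8
ŷ1 = (-1.1)·(-3) + (-0.7)·(3) + 1.9 = 3.1
ŷ2 = (-1.1)·(-4) + (-0.7)·(3) + 1.9 = 4.2
ŷ3 = (-1.1)·(-2) + (-0.7)·(-1) + 1.9 = 4.8
errors² = [2.56, 0.0, 1.44, 1.96]
MSE = 5.9600/4 = 1.49

1.49


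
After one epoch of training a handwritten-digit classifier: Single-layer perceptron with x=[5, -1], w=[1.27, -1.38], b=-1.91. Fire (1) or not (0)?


z = (5)·(1.27) + (-1)·(-1.38) - 1.91
  = 5.82
step(z) = 1 (z≥0)

1


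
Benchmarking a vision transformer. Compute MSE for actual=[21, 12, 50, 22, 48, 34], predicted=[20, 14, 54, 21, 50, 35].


Squared errors: (21-20)²=1, (12-14)²=4, (50-54)²=16, (22-21)²=1, (48-50)²=4, (34-35)²=1
Sum = 27
MSE = 27/6 = 9/2

9/2


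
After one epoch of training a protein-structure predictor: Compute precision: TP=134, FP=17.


Precision = TP/(TP+FP)
= 134/(134+17)
= 134/151 = 88.74%

88.74%


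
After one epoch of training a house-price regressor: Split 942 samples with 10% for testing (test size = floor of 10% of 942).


Test = ⌊942·10/100⌋ = 94
Train = 942 - 94 = 848

Train: 848, Test: 94


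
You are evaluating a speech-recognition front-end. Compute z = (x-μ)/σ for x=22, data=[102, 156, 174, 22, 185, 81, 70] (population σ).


μ = 112.8571, σ = 56.0979
z = (22 - 112.8571)/56.0979 = -1.6196

-1.6196


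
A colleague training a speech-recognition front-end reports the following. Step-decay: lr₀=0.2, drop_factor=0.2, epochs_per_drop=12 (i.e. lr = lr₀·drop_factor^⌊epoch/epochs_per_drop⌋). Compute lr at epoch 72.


n_drops = ⌊72/12⌋ = 6
lr = 0.2·0.2^6 = 0.2·0.000064 = 0.0000128

0.0000128


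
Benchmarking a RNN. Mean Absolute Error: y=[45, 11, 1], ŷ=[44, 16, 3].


Absolute errors: |45-44|=1, |11-16|=5, |1-3|=2
Sum = 8
MAE = 8/3 = 8/3

8/3


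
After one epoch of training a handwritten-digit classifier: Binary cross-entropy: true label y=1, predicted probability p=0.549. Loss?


BCE = -[y·ln(p) + (1-y)·ln(1-p)]
= -1·ln(0.549) - 0
= -ln(0.549) = 0.5997

0.5997


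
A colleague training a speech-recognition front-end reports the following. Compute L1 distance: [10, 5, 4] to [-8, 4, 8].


d = |10+ 8| + |5-4| + |4-8|
  = 18 + 1 + 4
  = 23

23


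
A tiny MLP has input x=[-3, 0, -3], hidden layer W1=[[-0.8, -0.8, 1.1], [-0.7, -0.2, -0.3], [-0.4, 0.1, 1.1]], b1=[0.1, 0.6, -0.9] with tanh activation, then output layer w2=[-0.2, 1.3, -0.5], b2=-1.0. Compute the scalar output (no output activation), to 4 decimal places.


z1[0] = (-0.8)·(-3) + (-0.8)·(0) + (1.1)·(-3) + 0.1 = -0.8
z1[1] = (-0.7)·(-3) + (-0.2)·(0) + (-0.3)·(-3) + 0.6 = 3.6
z1[2] = (-0.4)·(-3) + (0.1)·(0) + (1.1)·(-3) - 0.9 = -3.0
h = tanh(z1) = [-0.664, 0.9985, -0.9951]
output = (-0.2)·(-0.664) + (1.3)·(0.9985) + (-0.5)·(-0.9951) - 1.0 = 0.9284

0.9284


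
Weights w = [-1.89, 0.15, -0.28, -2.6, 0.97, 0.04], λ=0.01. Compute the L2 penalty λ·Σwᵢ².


‖w‖₂² = (-1.89)² + (0.15)² + (-0.28)² + (-2.6)² + (0.97)² + (0.04)²
     = 3.5721 + 0.0225 + 0.0784 + 6.76 + 0.9409 + 0.0016
     = 11.3755
λ·‖w‖₂² = 0.01·11.3755 = 0.113755

0.113755


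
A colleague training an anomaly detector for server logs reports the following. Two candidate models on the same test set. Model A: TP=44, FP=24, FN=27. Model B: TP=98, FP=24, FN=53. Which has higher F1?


Model A: P=44/68=0.6471, R=44/71=0.6197, F1=2PR/(P+R)=2TP/(2TP+FP+FN)=88/139=0.6331
Model B: P=98/122=0.8033, R=98/151=0.649, F1=2PR/(P+R)=2TP/(2TP+FP+FN)=196/273=0.7179
0.6331 < 0.7179 → Model B

Model B


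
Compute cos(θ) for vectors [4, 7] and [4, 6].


A·B = 4·4 + 7·6 = 58
‖A‖ = √65 = 8.0623, ‖B‖ = √52 = 7.2111
cos = 58/(√65·√52) = 58/√3380 = 0.9976

0.9976


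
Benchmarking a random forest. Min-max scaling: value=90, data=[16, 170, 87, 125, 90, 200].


min=16, max=200
(90-16)/(200-16) = 74/184 = 0.4022

0.4022


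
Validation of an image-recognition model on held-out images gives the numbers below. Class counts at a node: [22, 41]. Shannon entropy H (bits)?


Probabilities: [22/63, 41/63] ≈ [0.3492, 0.6508]
H = -((22/63)·log₂(22/63) + (41/63)·log₂(41/63))
  = 0.9334 bits

0.9334 bits


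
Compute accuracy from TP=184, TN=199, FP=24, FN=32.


Accuracy = (TP+TN)/(TP+TN+FP+FN)
= (184+199)/(439)
= 383/439 = 87.24%

87.24%


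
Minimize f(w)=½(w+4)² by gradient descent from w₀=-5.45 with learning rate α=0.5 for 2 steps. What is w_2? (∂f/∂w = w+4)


step 1: grad = -5.45+4 = -1.45; w = -5.45 - 0.5·(-1.45) = -4.725
step 2: grad = -4.725+4 = -0.725; w = -4.725 - 0.5·(-0.725) = -4.3625

-4.3625


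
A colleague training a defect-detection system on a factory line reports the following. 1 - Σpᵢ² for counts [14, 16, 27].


Probabilities: [14/57, 16/57, 27/57] ≈ [0.2456, 0.2807, 0.4737]
Σpᵢ² = (196 + 256 + 729)/57² = 1181/3249
Gini = 1 - Σpᵢ² = 1 - 1181/3249 = 0.6365

0.6365


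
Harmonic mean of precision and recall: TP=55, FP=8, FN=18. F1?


Precision = 55/63 = 0.873
Recall = 55/73 = 0.7534
F1 = 2·P·R/(P+R) = 2·TP/(2·TP+FP+FN) = 110/(110+8+18) = 110/136 = 0.8088

0.8088


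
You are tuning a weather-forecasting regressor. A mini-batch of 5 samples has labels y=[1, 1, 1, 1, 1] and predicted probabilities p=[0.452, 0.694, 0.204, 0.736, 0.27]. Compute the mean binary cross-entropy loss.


L[0] = -ln(0.452) = 0.7941
L[1] = -ln(0.694) = 0.3653
L[2] = -ln(0.204) = 1.5896
L[3] = -ln(0.736) = 0.3065
L[4] = -ln(0.27) = 1.3093
mean = (0.7941 + 0.3653 + 1.5896 + 0.3065 + 1.3093)/5 = 0.873

0.873


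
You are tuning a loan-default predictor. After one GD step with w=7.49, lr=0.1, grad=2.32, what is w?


w_new = w - α·∇
= 7.49 - 0.1·2.32
= 7.49 - 0.232
= 7.258

7.258


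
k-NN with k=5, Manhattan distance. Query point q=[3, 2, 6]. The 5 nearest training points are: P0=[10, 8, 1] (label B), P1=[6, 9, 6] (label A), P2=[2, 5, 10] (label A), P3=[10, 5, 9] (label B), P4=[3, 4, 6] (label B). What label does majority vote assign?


d(q,P0) = 18  (label B)
d(q,P1) = 10  (label A)
d(q,P2) = 8  (label A)
d(q,P3) = 13  (label B)
d(q,P4) = 2  (label B)
Votes: A=2, B=3
Majority → B

B


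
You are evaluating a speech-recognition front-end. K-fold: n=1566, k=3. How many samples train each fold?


Fold size = 1566/3 = 522
Training per fold = 1566 - 522 = 1044

1044


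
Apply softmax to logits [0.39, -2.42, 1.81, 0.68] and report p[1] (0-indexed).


Exponentials: e^0.39=1.477, e^-2.42=0.0889, e^1.81=6.1104, e^0.68=1.9739
Sum = 9.6502
Softmax = [0.1531, 0.0092, 0.6332, 0.2045]
p[1] = 0.0889/9.6502 = 0.0092

0.0092


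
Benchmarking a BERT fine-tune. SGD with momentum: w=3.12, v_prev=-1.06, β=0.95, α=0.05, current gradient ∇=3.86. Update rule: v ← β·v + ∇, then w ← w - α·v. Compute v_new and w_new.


v_new = 0.95·-1.06 + 3.86 = -1.007 + 3.86 = 2.853
w_new = 3.12 - 0.05·2.853 = 3.12 - 0.14265 = 2.97735

v_new=2.853, w_new=2.97735


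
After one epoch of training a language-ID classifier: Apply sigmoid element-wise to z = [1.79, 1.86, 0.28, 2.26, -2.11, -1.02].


σ(1.79) = 1/(1+e^-1.79) = 0.8569
σ(1.86) = 1/(1+e^-1.86) = 0.8653
σ(0.28) = 1/(1+e^-0.28) = 0.5695
σ(2.26) = 1/(1+e^-2.26) = 0.9055
σ(-2.11) = 1/(1+e^2.11) = 0.1081
σ(-1.02) = 1/(1+e^1.02) = 0.265
result = [0.8569, 0.8653, 0.5695, 0.9055, 0.1081, 0.265]

[0.8569, 0.8653, 0.5695, 0.9055, 0.1081, 0.265]


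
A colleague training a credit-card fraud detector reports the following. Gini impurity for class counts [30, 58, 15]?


Probabilities: [30/103, 58/103, 15/103] ≈ [0.2913, 0.5631, 0.1456]
Σpᵢ² = (900 + 3364 + 225)/103² = 4489/10609
Gini = 1 - Σpᵢ² = 1 - 4489/10609 = 0.5769

0.5769


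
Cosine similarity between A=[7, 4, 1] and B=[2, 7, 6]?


A·B = 7·2 + 4·7 + 1·6 = 48
‖A‖ = √66 = 8.124, ‖B‖ = √89 = 9.434
cos = 48/(√66·√89) = 48/√5874 = 0.6263

0.6263


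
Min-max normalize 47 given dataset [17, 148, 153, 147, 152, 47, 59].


min=17, max=153
(47-17)/(153-17) = 30/136 = 0.2206

0.2206


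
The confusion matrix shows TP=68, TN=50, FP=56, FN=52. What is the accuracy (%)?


Accuracy = (TP+TN)/(TP+TN+FP+FN)
= (68+50)/(226)
= 118/226 = 52.21%

52.21%


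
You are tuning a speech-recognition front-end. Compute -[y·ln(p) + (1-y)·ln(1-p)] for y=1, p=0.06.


BCE = -[y·ln(p) + (1-y)·ln(1-p)]
= -1·ln(0.06) - 0
= -ln(0.06) = 2.8134

2.8134


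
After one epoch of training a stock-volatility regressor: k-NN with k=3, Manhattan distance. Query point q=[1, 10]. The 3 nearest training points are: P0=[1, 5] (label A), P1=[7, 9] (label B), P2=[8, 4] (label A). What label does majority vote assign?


d(q,P0) = 5  (label A)
d(q,P1) = 7  (label B)
d(q,P2) = 13  (label A)
Votes: A=2, B=1
Majority → A

A


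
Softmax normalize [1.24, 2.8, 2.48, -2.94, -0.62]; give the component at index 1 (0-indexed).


Exponentials: e^1.24=3.4556, e^2.8=16.4446, e^2.48=11.9413, e^-2.94=0.0529, e^-0.62=0.5379
Sum = 32.4323
Softmax = [0.1065, 0.507, 0.3682, 0.0016, 0.0166]
p[1] = 16.4446/32.4323 = 0.507

0.507


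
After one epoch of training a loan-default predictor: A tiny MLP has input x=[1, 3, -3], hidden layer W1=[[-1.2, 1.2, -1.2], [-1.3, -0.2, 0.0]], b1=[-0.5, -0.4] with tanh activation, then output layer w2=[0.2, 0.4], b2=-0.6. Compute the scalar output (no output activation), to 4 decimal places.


z1[0] = (-1.2)·(1) + (1.2)·(3) + (-1.2)·(-3) - 0.5 = 5.5
z1[1] = (-1.3)·(1) + (-0.2)·(3) + (0.0)·(-3) - 0.4 = -2.3
h = tanh(z1) = [1.0, -0.9801]
output = (0.2)·(1.0) + (0.4)·(-0.9801) - 0.6 = -0.792

-0.792


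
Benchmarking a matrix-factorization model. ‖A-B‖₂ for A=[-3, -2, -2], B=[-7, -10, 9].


d = √((-3+ 7)² + (-2+ 10)² + (-2-9)²)
  = √(16 + 64 + 121)
  = √201 = 14.1774

14.1774


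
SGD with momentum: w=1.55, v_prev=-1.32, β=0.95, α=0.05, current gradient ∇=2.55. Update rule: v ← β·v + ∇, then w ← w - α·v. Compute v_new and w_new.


v_new = 0.95·-1.32 + 2.55 = -1.254 + 2.55 = 1.296
w_new = 1.55 - 0.05·1.296 = 1.55 - 0.0648 = 1.4852

v_new=1.296, w_new=1.4852


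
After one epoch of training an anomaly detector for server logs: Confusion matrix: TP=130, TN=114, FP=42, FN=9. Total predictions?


Total = TP + TN + FP + FN
= 130 + 114 + 42 + 9
= 295
(Predicted positive: 172, predicted negative: 123)

295


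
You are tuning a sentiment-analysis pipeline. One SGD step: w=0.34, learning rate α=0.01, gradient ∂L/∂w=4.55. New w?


w_new = w - α·∇
= 0.34 - 0.01·4.55
= 0.34 - 0.0455
= 0.2945

0.2945


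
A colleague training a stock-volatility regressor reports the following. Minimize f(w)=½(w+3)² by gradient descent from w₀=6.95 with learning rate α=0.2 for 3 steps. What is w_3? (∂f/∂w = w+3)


step 1: grad = 6.95+3 = 9.95; w = 6.95 - 0.2·(9.95) = 4.96
step 2: grad = 4.96+3 = 7.96; w = 4.96 - 0.2·(7.96) = 3.368
step 3: grad = 3.368+3 = 6.368; w = 3.368 - 0.2·(6.368) = 2.0944

2.0944


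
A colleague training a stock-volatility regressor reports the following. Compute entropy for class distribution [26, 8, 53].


Probabilities: [26/87, 8/87, 53/87] ≈ [0.2989, 0.092, 0.6092]
H = -((26/87)·log₂(26/87) + (8/87)·log₂(8/87) + (53/87)·log₂(53/87))
  = 1.2729 bits

1.2729 bits


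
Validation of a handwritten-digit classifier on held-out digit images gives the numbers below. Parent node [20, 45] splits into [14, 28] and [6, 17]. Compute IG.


Parent = [20, 45], H_parent = 0.8905
H_left = 0.9183 (n=42), H_right = 0.8281 (n=23)
H_children = (42/65)·0.9183 + (23/65)·0.8281 = 0.8864
IG = 0.8905 - 0.8864 = 0.0041

0.0041


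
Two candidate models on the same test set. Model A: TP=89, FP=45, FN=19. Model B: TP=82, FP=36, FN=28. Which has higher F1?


Model A: P=89/134=0.6642, R=89/108=0.8241, F1=2PR/(P+R)=2TP/(2TP+FP+FN)=178/242=0.7355
Model B: P=82/118=0.6949, R=82/110=0.7455, F1=2PR/(P+R)=2TP/(2TP+FP+FN)=164/228=0.7193
0.7355 > 0.7193 → Model A

Model A


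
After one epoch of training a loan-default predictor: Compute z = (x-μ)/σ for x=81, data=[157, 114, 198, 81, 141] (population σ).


μ = 138.2, σ = 39.4837
z = (81 - 138.2)/39.4837 = -1.4487

-1.4487


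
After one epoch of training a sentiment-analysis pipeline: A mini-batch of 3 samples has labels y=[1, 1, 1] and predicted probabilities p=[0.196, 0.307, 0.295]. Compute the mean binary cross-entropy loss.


L[0] = -ln(0.196) = 1.6296
L[1] = -ln(0.307) = 1.1809
L[2] = -ln(0.295) = 1.2208
mean = (1.6296 + 1.1809 + 1.2208)/3 = 1.3438

1.3438


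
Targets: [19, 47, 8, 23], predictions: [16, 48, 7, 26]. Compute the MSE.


Squared errors: (19-16)²=9, (47-48)²=1, (8-7)²=1, (23-26)²=9
Sum = 20
MSE = 20/4 = 5

5


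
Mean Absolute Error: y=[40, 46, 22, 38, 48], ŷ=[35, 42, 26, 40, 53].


Absolute errors: |40-35|=5, |46-42|=4, |22-26|=4, |38-40|=2, |48-53|=5
Sum = 20
MAE = 20/5 = 4

4


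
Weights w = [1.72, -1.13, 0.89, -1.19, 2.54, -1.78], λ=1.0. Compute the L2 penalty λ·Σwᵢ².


‖w‖₂² = (1.72)² + (-1.13)² + (0.89)² + (-1.19)² + (2.54)² + (-1.78)²
     = 2.9584 + 1.2769 + 0.7921 + 1.4161 + 6.4516 + 3.1684
     = 16.0635
λ·‖w‖₂² = 1.0·16.0635 = 16.0635

16.0635


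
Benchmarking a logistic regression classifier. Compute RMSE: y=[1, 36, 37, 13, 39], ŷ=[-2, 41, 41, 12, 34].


MSE = 76/5 = 15.2
RMSE = √(76/5) = 3.8987

3.8987


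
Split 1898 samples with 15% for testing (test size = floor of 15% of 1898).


Test = ⌊1898·15/100⌋ = 284
Train = 1898 - 284 = 1614

Train: 1614, Test: 284


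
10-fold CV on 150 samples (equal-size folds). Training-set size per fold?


Fold size = 150/10 = 15
Training per fold = 150 - 15 = 135

135


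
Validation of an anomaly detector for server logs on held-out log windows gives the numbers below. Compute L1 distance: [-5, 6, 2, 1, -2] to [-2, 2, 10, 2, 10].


d = |-5+ 2| + |6-2| + |2-10| + |1-2| + |-2-10|
  = 3 + 4 + 8 + 1 + 12
  = 28

28


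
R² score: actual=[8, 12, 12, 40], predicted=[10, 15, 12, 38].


ȳ = 18
SS_res = Σ(y-ŷ)² = 17
SS_tot = Σ(y-ȳ)² = 656
R² = 1 - SS_res/SS_tot = 1 - 0.0259 = 0.9741

0.9741


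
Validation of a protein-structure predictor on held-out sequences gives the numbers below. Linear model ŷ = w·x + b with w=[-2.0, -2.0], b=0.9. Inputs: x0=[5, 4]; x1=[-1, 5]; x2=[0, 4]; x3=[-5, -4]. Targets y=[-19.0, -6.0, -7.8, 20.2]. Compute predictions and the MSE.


ŷ0 = (-2.0)·(5) + (-2.0)·(4) + 0.9 = -17.1
ŷ1 = (-2.0)·(-1) + (-2.0)·(5) + 0.9 = -7.1
ŷ2 = (-2.0)·(0) + (-2.0)·(4) + 0.9 = -7.1
ŷ3 = (-2.0)·(-5) + (-2.0)·(-4) + 0.9 = 18.9
errors² = [3.61, 1.21, 0.49, 1.69]
MSE = 7.0000/4 = 1.75

1.75


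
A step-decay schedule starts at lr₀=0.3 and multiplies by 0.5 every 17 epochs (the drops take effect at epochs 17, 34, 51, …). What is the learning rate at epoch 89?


n_drops = ⌊89/17⌋ = 5
lr = 0.3·0.5^5 = 0.3·0.03125 = 0.009375

0.009375


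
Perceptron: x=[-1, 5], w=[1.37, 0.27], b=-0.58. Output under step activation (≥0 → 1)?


z = (-1)·(1.37) + (5)·(0.27) - 0.58
  = -0.6
step(z) = 0 (z<0)

0


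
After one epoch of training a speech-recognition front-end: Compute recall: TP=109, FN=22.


Recall = TP/(TP+FN)
= 109/(109+22)
= 109/131 = 83.21%

83.21%


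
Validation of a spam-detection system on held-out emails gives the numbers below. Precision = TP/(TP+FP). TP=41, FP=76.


Precision = TP/(TP+FP)
= 41/(41+76)
= 41/117 = 35.04%

35.04%


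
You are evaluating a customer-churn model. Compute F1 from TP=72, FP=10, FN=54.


Precision = 72/82 = 0.878
Recall = 72/126 = 0.5714
F1 = 2·P·R/(P+R) = 2·TP/(2·TP+FP+FN) = 144/(144+10+54) = 144/208 = 0.6923

0.6923


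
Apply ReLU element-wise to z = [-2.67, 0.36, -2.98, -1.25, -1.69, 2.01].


ReLU(-2.67) = max(0, -2.67) = 0.0
ReLU(0.36) = max(0, 0.36) = 0.36
ReLU(-2.98) = max(0, -2.98) = 0.0
ReLU(-1.25) = max(0, -1.25) = 0.0
ReLU(-1.69) = max(0, -1.69) = 0.0
ReLU(2.01) = max(0, 2.01) = 2.01
result = [0.0, 0.36, 0.0, 0.0, 0.0, 2.01]

[0.0, 0.36, 0.0, 0.0, 0.0, 2.01]


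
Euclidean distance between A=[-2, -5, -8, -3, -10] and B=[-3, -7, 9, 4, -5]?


d = √((-2+ 3)² + (-5+ 7)² + (-8-9)² + (-3-4)² + (-10+ 5)²)
  = √(1 + 4 + 289 + 49 + 25)
  = √368 = 19.1833

19.1833


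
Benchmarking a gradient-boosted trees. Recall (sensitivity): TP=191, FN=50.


Recall = TP/(TP+FN)
= 191/(191+50)
= 191/241 = 79.25%

79.25%


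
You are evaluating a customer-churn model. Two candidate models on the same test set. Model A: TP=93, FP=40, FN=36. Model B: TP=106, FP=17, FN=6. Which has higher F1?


Model A: P=93/133=0.6992, R=93/129=0.7209, F1=2PR/(P+R)=2TP/(2TP+FP+FN)=186/262=0.7099
Model B: P=106/123=0.8618, R=106/112=0.9464, F1=2PR/(P+R)=2TP/(2TP+FP+FN)=212/235=0.9021
0.7099 < 0.9021 → Model B

Model B


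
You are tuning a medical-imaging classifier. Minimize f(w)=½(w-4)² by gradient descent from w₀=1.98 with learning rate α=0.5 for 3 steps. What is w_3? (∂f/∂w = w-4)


step 1: grad = 1.98-4 = -2.02; w = 1.98 - 0.5·(-2.02) = 2.99
step 2: grad = 2.99-4 = -1.01; w = 2.99 - 0.5·(-1.01) = 3.495
step 3: grad = 3.495-4 = -0.505; w = 3.495 - 0.5·(-0.505) = 3.7475

3.7475


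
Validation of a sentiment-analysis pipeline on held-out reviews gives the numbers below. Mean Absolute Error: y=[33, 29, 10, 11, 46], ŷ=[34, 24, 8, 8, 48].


Absolute errors: |33-34|=1, |29-24|=5, |10-8|=2, |11-8|=3, |46-48|=2
Sum = 13
MAE = 13/5 = 13/5

13/5


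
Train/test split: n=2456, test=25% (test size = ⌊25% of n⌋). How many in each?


Test = ⌊2456·25/100⌋ = 614
Train = 2456 - 614 = 1842

Train: 1842, Test: 614


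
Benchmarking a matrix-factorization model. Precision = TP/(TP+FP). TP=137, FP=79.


Precision = TP/(TP+FP)
= 137/(137+79)
= 137/216 = 63.43%

63.43%


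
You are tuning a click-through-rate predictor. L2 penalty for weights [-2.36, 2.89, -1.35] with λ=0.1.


‖w‖₂² = (-2.36)² + (2.89)² + (-1.35)²
     = 5.5696 + 8.3521 + 1.8225
     = 15.7442
λ·‖w‖₂² = 0.1·15.7442 = 1.57442

1.57442


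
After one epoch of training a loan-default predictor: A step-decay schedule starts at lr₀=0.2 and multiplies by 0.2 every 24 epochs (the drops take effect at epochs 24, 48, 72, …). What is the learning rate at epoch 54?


n_drops = ⌊54/24⌋ = 2
lr = 0.2·0.2^2 = 0.2·0.04 = 0.008

0.008


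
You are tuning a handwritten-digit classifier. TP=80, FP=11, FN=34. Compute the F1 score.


Precision = 80/91 = 0.8791
Recall = 80/114 = 0.7018
F1 = 2·P·R/(P+R) = 2·TP/(2·TP+FP+FN) = 160/(160+11+34) = 160/205 = 0.7805

0.7805


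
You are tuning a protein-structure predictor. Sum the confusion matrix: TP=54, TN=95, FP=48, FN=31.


Total = TP + TN + FP + FN
= 54 + 95 + 48 + 31
= 228
(Predicted positive: 102, predicted negative: 126)

228


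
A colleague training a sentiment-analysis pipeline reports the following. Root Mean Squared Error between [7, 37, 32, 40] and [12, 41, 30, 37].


MSE = 54/4 = 13.5
RMSE = √(54/4) = 3.6742

3.6742


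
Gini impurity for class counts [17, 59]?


Probabilities: [17/76, 59/76] ≈ [0.2237, 0.7763]
Σpᵢ² = (289 + 3481)/76² = 3770/5776
Gini = 1 - Σpᵢ² = 1 - 3770/5776 = 0.3473

0.3473


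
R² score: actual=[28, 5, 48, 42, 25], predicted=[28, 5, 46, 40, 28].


ȳ = 29.6
SS_res = Σ(y-ŷ)² = 17
SS_tot = Σ(y-ȳ)² = 1121.2
R² = 1 - SS_res/SS_tot = 1 - 0.0152 = 0.9848

0.9848


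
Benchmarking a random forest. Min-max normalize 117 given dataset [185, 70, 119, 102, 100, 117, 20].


min=20, max=185
(117-20)/(185-20) = 97/165 = 0.5879

0.5879


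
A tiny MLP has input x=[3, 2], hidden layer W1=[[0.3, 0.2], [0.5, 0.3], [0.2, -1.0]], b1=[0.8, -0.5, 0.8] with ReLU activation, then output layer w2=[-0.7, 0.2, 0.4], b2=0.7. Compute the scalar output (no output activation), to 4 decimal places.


z1[0] = (0.3)·(3) + (0.2)·(2) + 0.8 = 2.1
z1[1] = (0.5)·(3) + (0.3)·(2) - 0.5 = 1.6
z1[2] = (0.2)·(3) + (-1.0)·(2) + 0.8 = -0.6
h = ReLU(z1) = [2.1, 1.6, 0.0]
output = (-0.7)·(2.1) + (0.2)·(1.6) + (0.4)·(0.0) + 0.7 = -0.45

-0.45


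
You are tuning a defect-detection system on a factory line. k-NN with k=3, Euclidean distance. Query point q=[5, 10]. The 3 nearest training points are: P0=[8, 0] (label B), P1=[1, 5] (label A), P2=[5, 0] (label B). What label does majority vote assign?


d(q,P0) = 10.4403  (label B)
d(q,P1) = 6.4031  (label A)
d(q,P2) = 10.0  (label B)
Votes: A=1, B=2
Majority → B

B


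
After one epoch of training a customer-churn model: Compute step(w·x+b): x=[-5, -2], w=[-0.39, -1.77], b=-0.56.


z = (-5)·(-0.39) + (-2)·(-1.77) - 0.56
  = 4.93
step(z) = 1 (z≥0)

1


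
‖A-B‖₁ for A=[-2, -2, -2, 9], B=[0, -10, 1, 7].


d = |-2-0| + |-2+ 10| + |-2-1| + |9-7|
  = 2 + 8 + 3 + 2
  = 15

15


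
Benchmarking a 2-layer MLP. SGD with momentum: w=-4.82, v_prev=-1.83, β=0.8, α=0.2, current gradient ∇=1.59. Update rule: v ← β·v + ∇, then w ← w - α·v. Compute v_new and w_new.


v_new = 0.8·-1.83 + 1.59 = -1.464 + 1.59 = 0.126
w_new = -4.82 - 0.2·0.126 = -4.82 - 0.0252 = -4.8452

v_new=0.126, w_new=-4.8452


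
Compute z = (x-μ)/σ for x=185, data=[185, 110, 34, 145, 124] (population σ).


μ = 119.6, σ = 49.7216
z = (185 - 119.6)/49.7216 = 1.3153

1.3153


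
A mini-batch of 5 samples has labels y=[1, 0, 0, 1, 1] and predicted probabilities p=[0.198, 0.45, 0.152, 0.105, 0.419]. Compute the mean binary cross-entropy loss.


L[0] = -ln(0.198) = 1.6195
L[1] = -ln(1-0.45) = -ln(0.55) = 0.5978
L[2] = -ln(1-0.152) = -ln(0.848) = 0.1649
L[3] = -ln(0.105) = 2.2538
L[4] = -ln(0.419) = 0.8699
mean = (1.6195 + 0.5978 + 0.1649 + 2.2538 + 0.8699)/5 = 1.1012

1.1012


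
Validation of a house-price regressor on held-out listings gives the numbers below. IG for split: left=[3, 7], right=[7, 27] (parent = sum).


Parent = [10, 34], H_parent = 0.7732
H_left = 0.8813 (n=10), H_right = 0.7335 (n=34)
H_children = (10/44)·0.8813 + (34/44)·0.7335 = 0.7671
IG = 0.7732 - 0.7671 = 0.0061

0.0061


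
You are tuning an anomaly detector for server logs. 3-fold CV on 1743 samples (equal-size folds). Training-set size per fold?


Fold size = 1743/3 = 581
Training per fold = 1743 - 581 = 1162

1162


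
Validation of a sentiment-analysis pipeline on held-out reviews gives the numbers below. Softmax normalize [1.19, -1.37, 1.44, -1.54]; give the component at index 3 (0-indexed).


Exponentials: e^1.19=3.2871, e^-1.37=0.2541, e^1.44=4.2207, e^-1.54=0.2144
Sum = 7.9763
Softmax = [0.4121, 0.0319, 0.5292, 0.0269]
p[3] = 0.2144/7.9763 = 0.0269

0.0269


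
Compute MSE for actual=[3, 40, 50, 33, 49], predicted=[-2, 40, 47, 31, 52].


Squared errors: (3+ 2)²=25, (40-40)²=0, (50-47)²=9, (33-31)²=4, (49-52)²=9
Sum = 47
MSE = 47/5 = 47/5

47/5


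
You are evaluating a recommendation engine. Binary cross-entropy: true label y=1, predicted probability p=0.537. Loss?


BCE = -[y·ln(p) + (1-y)·ln(1-p)]
= -1·ln(0.537) - 0
= -ln(0.537) = 0.6218

0.6218


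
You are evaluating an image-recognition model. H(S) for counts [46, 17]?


Probabilities: [46/63, 17/63] ≈ [0.7302, 0.2698]
H = -((46/63)·log₂(46/63) + (17/63)·log₂(17/63))
  = 0.8412 bits

0.8412 bits


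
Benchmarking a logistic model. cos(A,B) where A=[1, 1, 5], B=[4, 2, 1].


A·B = 1·4 + 1·2 + 5·1 = 11
‖A‖ = √27 = 5.1962, ‖B‖ = √21 = 4.5826
cos = 11/(√27·√21) = 11/√567 = 0.462

0.462


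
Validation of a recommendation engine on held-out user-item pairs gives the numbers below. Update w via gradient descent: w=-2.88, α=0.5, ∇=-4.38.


w_new = w - α·∇
= -2.88 - 0.5·-4.38
= -2.88 + 2.19
= -0.69

-0.69


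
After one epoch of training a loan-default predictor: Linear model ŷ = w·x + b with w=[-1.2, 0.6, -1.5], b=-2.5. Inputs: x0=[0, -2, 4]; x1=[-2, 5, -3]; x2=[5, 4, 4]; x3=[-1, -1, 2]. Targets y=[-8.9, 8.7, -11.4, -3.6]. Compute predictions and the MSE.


ŷ0 = (-1.2)·(0) + (0.6)·(-2) + (-1.5)·(4) - 2.5 = -9.7
ŷ1 = (-1.2)·(-2) + (0.6)·(5) + (-1.5)·(-3) - 2.5 = 7.4
ŷ2 = (-1.2)·(5) + (0.6)·(4) + (-1.5)·(4) - 2.5 = -12.1
ŷ3 = (-1.2)·(-1) + (0.6)·(-1) + (-1.5)·(2) - 2.5 = -4.9
errors² = [0.64, 1.69, 0.49, 1.69]
MSE = 4.5100/4 = 1.1275

1.1275


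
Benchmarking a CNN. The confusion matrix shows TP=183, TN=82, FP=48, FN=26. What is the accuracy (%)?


Accuracy = (TP+TN)/(TP+TN+FP+FN)
= (183+82)/(339)
= 265/339 = 78.17%

78.17%


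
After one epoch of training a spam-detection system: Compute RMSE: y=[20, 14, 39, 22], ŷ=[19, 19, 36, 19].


MSE = 44/4 = 11
RMSE = √(44/4) = 3.3166

3.3166


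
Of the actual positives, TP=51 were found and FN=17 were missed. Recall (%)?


Recall = TP/(TP+FN)
= 51/(51+17)
= 51/68 = 75.0%

75.0%


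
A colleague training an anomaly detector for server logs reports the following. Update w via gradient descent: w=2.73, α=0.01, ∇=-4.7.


w_new = w - α·∇
= 2.73 - 0.01·-4.7
= 2.73 + 0.047
= 2.777

2.777


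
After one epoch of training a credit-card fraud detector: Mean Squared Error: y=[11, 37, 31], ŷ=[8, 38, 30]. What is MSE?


Squared errors: (11-8)²=9, (37-38)²=1, (31-30)²=1
Sum = 11
MSE = 11/3 = 11/3

11/3


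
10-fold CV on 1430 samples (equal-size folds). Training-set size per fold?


Fold size = 1430/10 = 143
Training per fold = 1430 - 143 = 1287

1287


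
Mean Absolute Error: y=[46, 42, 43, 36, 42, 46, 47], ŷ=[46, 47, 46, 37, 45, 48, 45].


Absolute errors: |46-46|=0, |42-47|=5, |43-46|=3, |36-37|=1, |42-45|=3, |46-48|=2, |47-45|=2
Sum = 16
MAE = 16/7 = 16/7

16/7


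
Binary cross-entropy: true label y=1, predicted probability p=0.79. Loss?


BCE = -[y·ln(p) + (1-y)·ln(1-p)]
= -1·ln(0.79) - 0
= -ln(0.79) = 0.2357

0.2357


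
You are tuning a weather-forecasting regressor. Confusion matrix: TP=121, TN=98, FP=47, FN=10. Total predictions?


Total = TP + TN + FP + FN
= 121 + 98 + 47 + 10
= 276
(Predicted positive: 168, predicted negative: 108)

276


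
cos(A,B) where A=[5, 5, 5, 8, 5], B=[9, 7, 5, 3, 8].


A·B = 5·9 + 5·7 + 5·5 + 8·3 + 5·8 = 169
‖A‖ = √164 = 12.8062, ‖B‖ = √228 = 15.0997
cos = 169/(√164·√228) = 169/√37392 = 0.874

0.874


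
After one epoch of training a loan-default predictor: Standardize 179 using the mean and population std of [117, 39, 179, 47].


μ = 95.5, σ = 56.9627
z = (179 - 95.5)/56.9627 = 1.4659

1.4659


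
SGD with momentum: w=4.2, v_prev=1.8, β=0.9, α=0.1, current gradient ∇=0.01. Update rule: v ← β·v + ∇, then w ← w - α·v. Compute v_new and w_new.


v_new = 0.9·1.8 + 0.01 = 1.62 + 0.01 = 1.63
w_new = 4.2 - 0.1·1.63 = 4.2 - 0.163 = 4.037

v_new=1.63, w_new=4.037


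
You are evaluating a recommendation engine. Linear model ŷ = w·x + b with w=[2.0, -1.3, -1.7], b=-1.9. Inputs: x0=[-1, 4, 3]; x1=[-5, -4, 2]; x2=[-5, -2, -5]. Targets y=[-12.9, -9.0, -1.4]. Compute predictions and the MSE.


ŷ0 = (2.0)·(-1) + (-1.3)·(4) + (-1.7)·(3) - 1.9 = -14.2
ŷ1 = (2.0)·(-5) + (-1.3)·(-4) + (-1.7)·(2) - 1.9 = -10.1
ŷ2 = (2.0)·(-5) + (-1.3)·(-2) + (-1.7)·(-5) - 1.9 = -0.8
errors² = [1.69, 1.21, 0.36]
MSE = 3.2600/3 = 1.0867

1.0867


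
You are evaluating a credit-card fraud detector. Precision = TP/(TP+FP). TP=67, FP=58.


Precision = TP/(TP+FP)
= 67/(67+58)
= 67/125 = 53.6%

53.6%


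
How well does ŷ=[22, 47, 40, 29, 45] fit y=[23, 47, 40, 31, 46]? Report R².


ȳ = 37.4
SS_res = Σ(y-ŷ)² = 6
SS_tot = Σ(y-ȳ)² = 421.2
R² = 1 - SS_res/SS_tot = 1 - 0.0142 = 0.9858

0.9858


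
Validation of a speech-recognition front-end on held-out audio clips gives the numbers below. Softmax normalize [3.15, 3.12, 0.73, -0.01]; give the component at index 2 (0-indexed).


Exponentials: e^3.15=23.3361, e^3.12=22.6464, e^0.73=2.0751, e^-0.01=0.99
Sum = 49.0476
Softmax = [0.4758, 0.4617, 0.0423, 0.0202]
p[2] = 2.0751/49.0476 = 0.0423

0.0423


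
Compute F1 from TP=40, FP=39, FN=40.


Precision = 40/79 = 0.5063
Recall = 40/80 = 0.5
F1 = 2·P·R/(P+R) = 2·TP/(2·TP+FP+FN) = 80/(80+39+40) = 80/159 = 0.5031

0.5031


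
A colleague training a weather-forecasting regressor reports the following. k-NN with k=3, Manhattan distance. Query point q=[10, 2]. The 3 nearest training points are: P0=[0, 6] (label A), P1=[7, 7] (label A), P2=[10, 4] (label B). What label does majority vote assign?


d(q,P0) = 14  (label A)
d(q,P1) = 8  (label A)
d(q,P2) = 2  (label B)
Votes: A=2, B=1
Majority → A

A


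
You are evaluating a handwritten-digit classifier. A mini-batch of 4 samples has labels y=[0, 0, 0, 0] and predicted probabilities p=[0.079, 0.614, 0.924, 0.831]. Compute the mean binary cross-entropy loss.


L[0] = -ln(1-0.079) = -ln(0.921) = 0.0823
L[1] = -ln(1-0.614) = -ln(0.386) = 0.9519
L[2] = -ln(1-0.924) = -ln(0.076) = 2.577
L[3] = -ln(1-0.831) = -ln(0.169) = 1.7779
mean = (0.0823 + 0.9519 + 2.577 + 1.7779)/4 = 1.3473

1.3473


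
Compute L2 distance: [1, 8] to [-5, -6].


d = √((1+ 5)² + (8+ 6)²)
  = √(36 + 196)
  = √232 = 15.2315

15.2315


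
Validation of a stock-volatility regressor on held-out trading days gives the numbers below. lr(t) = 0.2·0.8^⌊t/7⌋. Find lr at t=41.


n_drops = ⌊41/7⌋ = 5
lr = 0.2·0.8^5 = 0.2·0.32768 = 0.065536

0.065536


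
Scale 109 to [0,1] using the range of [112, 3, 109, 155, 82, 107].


min=3, max=155
(109-3)/(155-3) = 106/152 = 0.6974

0.6974


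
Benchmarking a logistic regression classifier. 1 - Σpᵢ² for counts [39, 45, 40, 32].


Probabilities: [39/156, 45/156, 40/156, 32/156] ≈ [0.25, 0.2885, 0.2564, 0.2051]
Σpᵢ² = (1521 + 2025 + 1600 + 1024)/156² = 6170/24336
Gini = 1 - Σpᵢ² = 1 - 6170/24336 = 0.7465

0.7465


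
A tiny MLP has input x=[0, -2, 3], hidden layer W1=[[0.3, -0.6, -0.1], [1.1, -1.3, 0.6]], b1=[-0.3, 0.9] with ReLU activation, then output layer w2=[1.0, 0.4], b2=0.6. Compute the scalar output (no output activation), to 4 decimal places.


z1[0] = (0.3)·(0) + (-0.6)·(-2) + (-0.1)·(3) - 0.3 = 0.6
z1[1] = (1.1)·(0) + (-1.3)·(-2) + (0.6)·(3) + 0.9 = 5.3
h = ReLU(z1) = [0.6, 5.3]
output = (1.0)·(0.6) + (0.4)·(5.3) + 0.6 = 3.32

3.32


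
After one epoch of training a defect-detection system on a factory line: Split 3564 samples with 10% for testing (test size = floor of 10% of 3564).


Test = ⌊3564·10/100⌋ = 356
Train = 3564 - 356 = 3208

Train: 3208, Test: 356


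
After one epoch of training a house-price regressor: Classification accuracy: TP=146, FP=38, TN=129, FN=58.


Accuracy = (TP+TN)/(TP+TN+FP+FN)
= (146+129)/(371)
= 275/371 = 74.12%

74.12%


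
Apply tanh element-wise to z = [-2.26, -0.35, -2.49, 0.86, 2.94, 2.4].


tanh(-2.26) = -0.9785
tanh(-0.35) = -0.3364
tanh(-2.49) = -0.9863
tanh(0.86) = 0.6963
tanh(2.94) = 0.9944
tanh(2.4) = 0.9837
result = [-0.9785, -0.3364, -0.9863, 0.6963, 0.9944, 0.9837]

[-0.9785, -0.3364, -0.9863, 0.6963, 0.9944, 0.9837]


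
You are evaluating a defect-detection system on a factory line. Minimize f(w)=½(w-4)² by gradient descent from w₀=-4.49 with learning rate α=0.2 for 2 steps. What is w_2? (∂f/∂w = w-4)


step 1: grad = -4.49-4 = -8.49; w = -4.49 - 0.2·(-8.49) = -2.792
step 2: grad = -2.792-4 = -6.792; w = -2.792 - 0.2·(-6.792) = -1.4336

-1.4336


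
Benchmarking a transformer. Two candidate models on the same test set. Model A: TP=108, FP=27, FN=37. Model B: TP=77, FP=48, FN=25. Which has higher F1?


Model A: P=108/135=0.8, R=108/145=0.7448, F1=2PR/(P+R)=2TP/(2TP+FP+FN)=216/280=0.7714
Model B: P=77/125=0.616, R=77/102=0.7549, F1=2PR/(P+R)=2TP/(2TP+FP+FN)=154/227=0.6784
0.7714 > 0.6784 → Model A

Model A


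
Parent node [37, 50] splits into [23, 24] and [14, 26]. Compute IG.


Parent = [37, 50], H_parent = 0.9838
H_left = 0.9997 (n=47), H_right = 0.9341 (n=40)
H_children = (47/87)·0.9997 + (40/87)·0.9341 = 0.9695
IG = 0.9838 - 0.9695 = 0.0143

0.0143


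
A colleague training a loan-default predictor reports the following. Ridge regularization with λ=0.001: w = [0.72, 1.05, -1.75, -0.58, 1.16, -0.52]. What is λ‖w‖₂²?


‖w‖₂² = (0.72)² + (1.05)² + (-1.75)² + (-0.58)² + (1.16)² + (-0.52)²
     = 0.5184 + 1.1025 + 3.0625 + 0.3364 + 1.3456 + 0.2704
     = 6.6358
λ·‖w‖₂² = 0.001·6.6358 = 0.006636

0.006636


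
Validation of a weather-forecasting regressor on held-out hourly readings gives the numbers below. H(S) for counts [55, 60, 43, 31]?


Probabilities: [55/189, 60/189, 43/189, 31/189] ≈ [0.291, 0.3175, 0.2275, 0.164]
H = -((55/189)·log₂(55/189) + (60/189)·log₂(60/189) + (43/189)·log₂(43/189) + (31/189)·log₂(31/189))
  = 1.9575 bits

1.9575 bits


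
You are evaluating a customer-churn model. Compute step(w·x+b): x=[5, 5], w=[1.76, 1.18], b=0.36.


z = (5)·(1.76) + (5)·(1.18) + 0.36
  = 15.06
step(z) = 1 (z≥0)

1


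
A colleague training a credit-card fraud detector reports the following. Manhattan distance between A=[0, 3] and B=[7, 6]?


d = |0-7| + |3-6|
  = 7 + 3
  = 10

10


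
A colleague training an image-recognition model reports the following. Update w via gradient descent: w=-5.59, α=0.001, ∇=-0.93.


w_new = w - α·∇
= -5.59 - 0.001·-0.93
= -5.59 + 0.00093
= -5.58907

-5.58907


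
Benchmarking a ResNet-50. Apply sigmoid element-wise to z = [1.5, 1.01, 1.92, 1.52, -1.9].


σ(1.5) = 1/(1+e^-1.5) = 0.8176
σ(1.01) = 1/(1+e^-1.01) = 0.733
σ(1.92) = 1/(1+e^-1.92) = 0.8721
σ(1.52) = 1/(1+e^-1.52) = 0.8205
σ(-1.9) = 1/(1+e^1.9) = 0.1301
result = [0.8176, 0.733, 0.8721, 0.8205, 0.1301]

[0.8176, 0.733, 0.8721, 0.8205, 0.1301]


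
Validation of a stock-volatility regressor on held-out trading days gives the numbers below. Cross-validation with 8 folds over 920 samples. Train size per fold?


Fold size = 920/8 = 115
Training per fold = 920 - 115 = 805

805


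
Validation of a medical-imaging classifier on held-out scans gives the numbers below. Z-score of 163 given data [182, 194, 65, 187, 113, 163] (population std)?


μ = 150.6667, σ = 46.7071
z = (163 - 150.6667)/46.7071 = 0.2641

0.2641


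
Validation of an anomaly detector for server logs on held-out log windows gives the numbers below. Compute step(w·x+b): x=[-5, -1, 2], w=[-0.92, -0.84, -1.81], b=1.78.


z = (-5)·(-0.92) + (-1)·(-0.84) + (2)·(-1.81) + 1.78
  = 3.6
step(z) = 1 (z≥0)

1


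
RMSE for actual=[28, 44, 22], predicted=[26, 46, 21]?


MSE = 9/3 = 3
RMSE = √(9/3) = 1.7321

1.7321


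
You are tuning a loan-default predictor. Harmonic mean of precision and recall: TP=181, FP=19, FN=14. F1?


Precision = 181/200 = 0.905
Recall = 181/195 = 0.9282
F1 = 2·P·R/(P+R) = 2·TP/(2·TP+FP+FN) = 362/(362+19+14) = 362/395 = 0.9165

0.9165


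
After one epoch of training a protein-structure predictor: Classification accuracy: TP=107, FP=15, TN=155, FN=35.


Accuracy = (TP+TN)/(TP+TN+FP+FN)
= (107+155)/(312)
= 262/312 = 83.97%

83.97%


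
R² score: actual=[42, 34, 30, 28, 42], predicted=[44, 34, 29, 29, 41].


ȳ = 35.2
SS_res = Σ(y-ŷ)² = 7
SS_tot = Σ(y-ȳ)² = 172.8
R² = 1 - SS_res/SS_tot = 1 - 0.0405 = 0.9595

0.9595


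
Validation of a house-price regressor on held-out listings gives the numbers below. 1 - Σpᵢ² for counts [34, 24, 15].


Probabilities: [34/73, 24/73, 15/73] ≈ [0.4658, 0.3288, 0.2055]
Σpᵢ² = (1156 + 576 + 225)/73² = 1957/5329
Gini = 1 - Σpᵢ² = 1 - 1957/5329 = 0.6328

0.6328


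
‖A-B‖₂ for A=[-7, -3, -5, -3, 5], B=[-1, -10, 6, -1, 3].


d = √((-7+ 1)² + (-3+ 10)² + (-5-6)² + (-3+ 1)² + (5-3)²)
  = √(36 + 49 + 121 + 4 + 4)
  = √214 = 14.6287

14.6287


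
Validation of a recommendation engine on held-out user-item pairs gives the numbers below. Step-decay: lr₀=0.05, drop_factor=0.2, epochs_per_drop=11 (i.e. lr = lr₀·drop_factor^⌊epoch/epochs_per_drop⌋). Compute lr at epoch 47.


n_drops = ⌊47/11⌋ = 4
lr = 0.05·0.2^4 = 0.05·0.0016 = 0.00008

0.00008


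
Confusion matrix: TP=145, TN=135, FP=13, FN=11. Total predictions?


Total = TP + TN + FP + FN
= 145 + 135 + 13 + 11
= 304
(Predicted positive: 158, predicted negative: 146)

304


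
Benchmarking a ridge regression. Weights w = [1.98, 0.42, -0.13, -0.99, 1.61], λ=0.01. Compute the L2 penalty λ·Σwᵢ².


‖w‖₂² = (1.98)² + (0.42)² + (-0.13)² + (-0.99)² + (1.61)²
     = 3.9204 + 0.1764 + 0.0169 + 0.9801 + 2.5921
     = 7.6859
λ·‖w‖₂² = 0.01·7.6859 = 0.076859

0.076859


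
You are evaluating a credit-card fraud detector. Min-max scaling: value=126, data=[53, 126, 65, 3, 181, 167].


min=3, max=181
(126-3)/(181-3) = 123/178 = 0.691

0.691


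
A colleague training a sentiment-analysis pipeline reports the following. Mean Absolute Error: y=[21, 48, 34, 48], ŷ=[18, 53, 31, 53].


Absolute errors: |21-18|=3, |48-53|=5, |34-31|=3, |48-53|=5
Sum = 16
MAE = 16/4 = 4

4


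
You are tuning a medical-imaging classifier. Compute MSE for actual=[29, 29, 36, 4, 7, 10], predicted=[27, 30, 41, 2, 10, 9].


Squared errors: (29-27)²=4, (29-30)²=1, (36-41)²=25, (4-2)²=4, (7-10)²=9, (10-9)²=1
Sum = 44
MSE = 44/6 = 22/3

22/3


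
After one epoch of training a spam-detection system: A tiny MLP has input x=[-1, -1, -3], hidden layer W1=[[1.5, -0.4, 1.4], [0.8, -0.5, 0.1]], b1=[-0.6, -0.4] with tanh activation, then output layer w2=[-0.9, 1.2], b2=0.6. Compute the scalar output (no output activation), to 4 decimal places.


z1[0] = (1.5)·(-1) + (-0.4)·(-1) + (1.4)·(-3) - 0.6 = -5.9
z1[1] = (0.8)·(-1) + (-0.5)·(-1) + (0.1)·(-3) - 0.4 = -1.0
h = tanh(z1) = [-1.0, -0.7616]
output = (-0.9)·(-1.0) + (1.2)·(-0.7616) + 0.6 = 0.5861

0.5861


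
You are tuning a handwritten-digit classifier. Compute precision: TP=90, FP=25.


Precision = TP/(TP+FP)
= 90/(90+25)
= 90/115 = 78.26%

78.26%
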